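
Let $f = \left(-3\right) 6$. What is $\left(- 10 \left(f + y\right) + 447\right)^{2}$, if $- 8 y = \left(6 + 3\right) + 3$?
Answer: $412164$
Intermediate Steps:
$f = -18$
$y = - \frac{3}{2}$ ($y = - \frac{\left(6 + 3\right) + 3}{8} = - \frac{9 + 3}{8} = \left(- \frac{1}{8}\right) 12 = - \frac{3}{2} \approx -1.5$)
$\left(- 10 \left(f + y\right) + 447\right)^{2} = \left(- 10 \left(-18 - \frac{3}{2}\right) + 447\right)^{2} = \left(\left(-10\right) \left(- \frac{39}{2}\right) + 447\right)^{2} = \left(195 + 447\right)^{2} = 642^{2} = 412164$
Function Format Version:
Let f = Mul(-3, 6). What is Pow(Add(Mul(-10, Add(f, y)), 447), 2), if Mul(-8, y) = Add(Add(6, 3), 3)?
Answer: 412164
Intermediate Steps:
f = -18
y = Rational(-3, 2) (y = Mul(Rational(-1, 8), Add(Add(6, 3), 3)) = Mul(Rational(-1, 8), Add(9, 3)) = Mul(Rational(-1, 8), 12) = Rational(-3, 2) ≈ -1.5000)
Pow(Add(Mul(-10, Add(f, y)), 447), 2) = Pow(Add(Mul(-10, Add(-18, Rational(-3, 2))), 447), 2) = Pow(Add(Mul(-10, Rational(-39, 2)), 447), 2) = Pow(Add(195, 447), 2) = Pow(642, 2) = 412164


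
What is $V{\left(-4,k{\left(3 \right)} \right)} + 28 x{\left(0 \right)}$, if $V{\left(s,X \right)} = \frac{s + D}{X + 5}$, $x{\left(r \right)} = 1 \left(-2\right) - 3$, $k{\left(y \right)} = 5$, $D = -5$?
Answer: $- \frac{1409}{10} \approx -140.9$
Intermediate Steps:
$x{\left(r \right)} = -5$ ($x{\left(r \right)} = -2 - 3 = -5$)
$V{\left(s,X \right)} = \frac{-5 + s}{5 + X}$ ($V{\left(s,X \right)} = \frac{s - 5}{X + 5} = \frac{-5 + s}{5 + X}$)
$V{\left(-4,k{\left(3 \right)} \right)} + 28 x{\left(0 \right)} = \frac{-5 - 4}{5 + 5} + 28 \left(-5\right) = \frac{1}{10} \left(-9\right) - 140 = - \frac{9}{10} - 140 = - \frac{1409}{10}$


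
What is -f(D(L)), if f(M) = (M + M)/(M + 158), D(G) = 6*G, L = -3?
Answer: 9/35 ≈ 0.25714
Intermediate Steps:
f(M) = 2*M/(158 + M) (f(M) = (2*M)/(158 + M) = 2*M/(158 + M))
-f(D(L)) = -2*6*(-3)/(158 + 6*(-3)) = -2*(-18)/(158 - 18) = -2*(-18)/140 = -1*(-9/35) = 9/35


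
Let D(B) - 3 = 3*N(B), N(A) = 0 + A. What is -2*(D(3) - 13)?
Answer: 2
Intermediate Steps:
N(A) = A
D(B) = 3 + 3*B
-2*(D(3) - 13) = -2*((3 + 3*3) - 13) = -2*((3 + 9) - 13) = -2*(12 - 13) = -2*(-1) = 2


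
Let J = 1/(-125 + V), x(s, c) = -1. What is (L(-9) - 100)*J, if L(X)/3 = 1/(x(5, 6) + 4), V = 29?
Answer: 33/32 ≈ 1.0313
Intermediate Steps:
L(X) = 1 (L(X) = 3/(-1 + 4) = 3/3 = 3*(1/3) = 1)
J = -1/96 (J = 1/(-125 + 29) = 1/(-96) = -1/96 ≈ -0.010417)
(L(-9) - 100)*J = (1 - 100)*(-1/96) = -99*(-1/96) = 33/32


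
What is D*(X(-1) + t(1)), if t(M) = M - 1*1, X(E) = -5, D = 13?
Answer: -65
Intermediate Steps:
t(M) = -1 + M (t(M) = M - 1 = -1 + M)
D*(X(-1) + t(1)) = 13*(-5 + (-1 + 1)) = 13*(-5 + 0) = 13*(-5) = -65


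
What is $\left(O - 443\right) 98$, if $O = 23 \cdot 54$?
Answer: $78302$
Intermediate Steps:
$O = 1242$
$\left(O - 443\right) 98 = \left(1242 - 443\right) 98 = 799 \cdot 98 = 78302$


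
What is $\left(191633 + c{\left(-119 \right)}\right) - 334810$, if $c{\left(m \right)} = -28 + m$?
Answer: $-143324$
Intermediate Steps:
$\left(191633 + c{\left(-119 \right)}\right) - 334810 = \left(191633 - 147\right) - 334810 = 191486 - 334810 = -143324$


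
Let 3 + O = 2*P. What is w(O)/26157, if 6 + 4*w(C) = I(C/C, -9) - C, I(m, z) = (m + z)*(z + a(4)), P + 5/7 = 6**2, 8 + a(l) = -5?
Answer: 239/244132 ≈ 0.00097898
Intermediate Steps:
a(l) = -13 (a(l) = -8 - 5 = -13)
P = 247/7 (P = -5/7 + 6**2 = -5/7 + 36 = 247/7 ≈ 35.286)
O = 473/7 (O = -3 + 2*(247/7) = -3 + 494/7 = 473/7 ≈ 67.571)
I(m, z) = (-13 + z)*(m + z) (I(m, z) = (m + z)*(z - 13) = (m + z)*(-13 + z) = (-13 + z)*(m + z))
w(C) = 85/2 - C/4 (w(C) = -3/2 + (((-9)**2 - 13*C/C - 13*(-9) + (C/C)*(-9)) - C)/4 = -3/2 + ((81 - 13*1 + 117 + 1*(-9)) - C)/4 = -3/2 + ((81 - 13 + 117 - 9) - C)/4 = -3/2 + (176 - C)/4 = -3/2 + (44 - C/4) = 85/2 - C/4)
w(O)/26157 = (85/2 - 1/4*473/7)/26157 = (85/2 - 473/28)*(1/26157) = (717/28)*(1/26157) = 239/244132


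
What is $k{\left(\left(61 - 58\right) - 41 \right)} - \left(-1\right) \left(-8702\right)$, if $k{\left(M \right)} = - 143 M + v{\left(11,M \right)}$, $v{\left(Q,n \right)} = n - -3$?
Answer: $-3303$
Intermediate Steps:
$v{\left(Q,n \right)} = 3 + n$ ($v{\left(Q,n \right)} = n + 3 = 3 + n$)
$k{\left(M \right)} = 3 - 142 M$ ($k{\left(M \right)} = - 143 M + \left(3 + M\right) = 3 - 142 M$)
$k{\left(\left(61 - 58\right) - 41 \right)} - \left(-1\right) \left(-8702\right) = \left(3 - 142 \left(\left(61 - 58\right) - 41\right)\right) - \left(-1\right) \left(-8702\right) = \left(3 - 142 \left(3 - 41\right)\right) - 8702 = \left(3 - -5396\right) - 8702 = \left(3 + 5396\right) - 8702 = 5399 - 8702 = -3303$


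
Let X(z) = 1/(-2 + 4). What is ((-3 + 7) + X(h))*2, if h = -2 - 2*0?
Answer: 9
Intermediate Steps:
h = -2 (h = -2 + 0 = -2)
X(z) = ½ (X(z) = 1/2 = ½)
((-3 + 7) + X(h))*2 = ((-3 + 7) + ½)*2 = (4 + ½)*2 = (9/2)*2 = 9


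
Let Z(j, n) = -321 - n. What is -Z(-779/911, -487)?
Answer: -166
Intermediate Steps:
-Z(-779/911, -487) = -(-321 - 1*(-487)) = -(-321 + 487) = -1*166 = -166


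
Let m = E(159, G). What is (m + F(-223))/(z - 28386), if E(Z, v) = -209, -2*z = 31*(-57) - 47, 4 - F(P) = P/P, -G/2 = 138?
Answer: 206/27479 ≈ 0.0074966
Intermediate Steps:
G = -276 (G = -2*138 = -276)
F(P) = 3 (F(P) = 4 - P/P = 4 - 1*1 = 4 - 1 = 3)
z = 907 (z = -(31*(-57) - 47)/2 = -(-1767 - 47)/2 = -1/2*(-1814) = 907)
m = -209
(m + F(-223))/(z - 28386) = (-209 + 3)/(907 - 28386) = -206/(-27479) = -206*(-1/27479) = 206/27479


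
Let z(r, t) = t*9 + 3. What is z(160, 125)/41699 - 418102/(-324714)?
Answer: 386972015/294353241 ≈ 1.3147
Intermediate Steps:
z(r, t) = 3 + 9*t (z(r, t) = 9*t + 3 = 3 + 9*t)
z(160, 125)/41699 - 418102/(-324714) = (3 + 9*125)/41699 - 418102/(-324714) = (3 + 1125)*(1/41699) - 418102*(-1/324714) = 1128*(1/41699) + 209051/162357 = 1128/41699 + 209051/162357 = 386972015/294353241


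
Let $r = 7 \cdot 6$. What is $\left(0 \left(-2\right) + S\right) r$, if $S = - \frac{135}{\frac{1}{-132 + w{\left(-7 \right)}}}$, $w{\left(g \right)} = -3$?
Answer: $765450$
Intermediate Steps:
$r = 42$
$S = 18225$ ($S = - \frac{135}{\frac{1}{-132 - 3}} = - \frac{135}{\frac{1}{-135}} = - \frac{135}{- \frac{1}{135}} = \left(-135\right) \left(-135\right) = 18225$)
$\left(0 \left(-2\right) + S\right) r = \left(0 \left(-2\right) + 18225\right) 42 = \left(0 + 18225\right) 42 = 18225 \cdot 42 = 765450$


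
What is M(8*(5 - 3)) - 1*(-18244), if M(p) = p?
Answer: 18260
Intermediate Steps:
M(8*(5 - 3)) - 1*(-18244) = 8*(5 - 3) - 1*(-18244) = 8*2 + 18244 = 16 + 18244 = 18260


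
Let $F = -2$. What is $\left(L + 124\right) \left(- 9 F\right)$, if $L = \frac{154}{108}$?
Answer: $\frac{6773}{3} \approx 2257.7$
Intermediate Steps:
$L = \frac{77}{54}$ ($L = 154 \cdot \frac{1}{108} = \frac{77}{54} \approx 1.4259$)
$\left(L + 124\right) \left(- 9 F\right) = \left(\frac{77}{54} + 124\right) \left(\left(-9\right) \left(-2\right)\right) = \frac{6773}{54} \cdot 18 = \frac{6773}{3}$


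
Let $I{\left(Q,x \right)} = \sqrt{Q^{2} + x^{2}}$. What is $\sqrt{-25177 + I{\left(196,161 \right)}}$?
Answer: $\sqrt{-25177 + 7 \sqrt{1313}} \approx 157.87 i$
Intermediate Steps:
$\sqrt{-25177 + I{\left(196,161 \right)}} = \sqrt{-25177 + \sqrt{196^{2} + 161^{2}}} = \sqrt{-25177 + \sqrt{38416 + 25921}} = \sqrt{-25177 + \sqrt{64337}} = \sqrt{-25177 + 7 \sqrt{1313}}$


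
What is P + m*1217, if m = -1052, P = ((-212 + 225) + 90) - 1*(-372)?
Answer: -1279809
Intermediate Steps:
P = 475 (P = (13 + 90) + 372 = 103 + 372 = 475)
P + m*1217 = 475 - 1052*1217 = 475 - 1280284 = -1279809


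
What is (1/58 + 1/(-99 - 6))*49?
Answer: 329/870 ≈ 0.37816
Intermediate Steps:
(1/58 + 1/(-99 - 6))*49 = (1/58 + 1/(-105))*49 = (1/58 - 1/105)*49 = (47/6090)*49 = 329/870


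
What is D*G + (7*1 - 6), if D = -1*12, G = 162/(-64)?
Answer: 251/8 ≈ 31.375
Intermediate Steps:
G = -81/32 (G = 162*(-1/64) = -81/32 ≈ -2.5313)
D = -12
D*G + (7*1 - 6) = -12*(-81/32) + (7*1 - 6) = 243/8 + (7 - 6) = 243/8 + 1 = 251/8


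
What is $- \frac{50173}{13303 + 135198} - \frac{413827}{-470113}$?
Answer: $\frac{37866743778}{69812250613} \approx 0.54241$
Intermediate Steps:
$- \frac{50173}{13303 + 135198} - \frac{413827}{-470113} = - \frac{50173}{148501} - - \frac{413827}{470113} = \left(-50173\right) \frac{1}{148501} + \frac{413827}{470113} = - \frac{50173}{148501} + \frac{413827}{470113} = \frac{37866743778}{69812250613}$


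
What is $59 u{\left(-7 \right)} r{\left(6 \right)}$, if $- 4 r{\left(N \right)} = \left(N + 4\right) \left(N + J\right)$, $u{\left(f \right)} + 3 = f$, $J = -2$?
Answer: $5900$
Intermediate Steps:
$u{\left(f \right)} = -3 + f$
$r{\left(N \right)} = - \frac{\left(-2 + N\right) \left(4 + N\right)}{4}$ ($r{\left(N \right)} = - \frac{\left(N + 4\right) \left(N - 2\right)}{4} = - \frac{\left(4 + N\right) \left(-2 + N\right)}{4} = - \frac{\left(-2 + N\right) \left(4 + N\right)}{4}$)
$59 u{\left(-7 \right)} r{\left(6 \right)} = 59 \left(-3 - 7\right) \left(2 - 3 - \frac{6^{2}}{4}\right) = 59 \left(-10\right) \left(2 - 3 - 9\right) = - 590 \left(2 - 3 - 9\right) = \left(-590\right) \left(-10\right) = 5900$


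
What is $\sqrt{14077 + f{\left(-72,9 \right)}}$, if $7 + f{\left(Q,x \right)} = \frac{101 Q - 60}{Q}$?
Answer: $\frac{\sqrt{510186}}{6} \approx 119.05$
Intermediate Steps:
$f{\left(Q,x \right)} = -7 + \frac{-60 + 101 Q}{Q}$ ($f{\left(Q,x \right)} = -7 + \frac{101 Q - 60}{Q} = -7 + \frac{-60 + 101 Q}{Q}$)
$\sqrt{14077 + f{\left(-72,9 \right)}} = \sqrt{14077 + \left(94 - \frac{60}{-72}\right)} = \sqrt{14077 + \left(94 - - \frac{5}{6}\right)} = \sqrt{14077 + \left(94 + \frac{5}{6}\right)} = \sqrt{14077 + \frac{569}{6}} = \sqrt{\frac{85031}{6}} = \frac{\sqrt{510186}}{6}$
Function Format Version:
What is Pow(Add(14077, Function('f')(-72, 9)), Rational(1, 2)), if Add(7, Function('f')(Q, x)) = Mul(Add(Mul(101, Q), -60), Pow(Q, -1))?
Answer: Mul(Rational(1, 6), Pow(510186, Rational(1, 2))) ≈ 119.05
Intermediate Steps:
Function('f')(Q, x) = Add(-7, Mul(Pow(Q, -1), Add(-60, Mul(101, Q)))) (Function('f')(Q, x) = Add(-7, Mul(Add(Mul(101, Q), -60), Pow(Q, -1))) = Add(-7, Mul(Add(-60, Mul(101, Q)), Pow(Q, -1))) = Add(-7, Mul(Pow(Q, -1), Add(-60, Mul(101, Q)))))
Pow(Add(14077, Function('f')(-72, 9)), Rational(1, 2)) = Pow(Add(14077, Add(94, Mul(-60, Pow(-72, -1)))), Rational(1, 2)) = Pow(Add(14077, Add(94, Mul(-60, Rational(-1, 72)))), Rational(1, 2)) = Pow(Add(14077, Add(94, Rational(5, 6))), Rational(1, 2)) = Pow(Add(14077, Rational(569, 6)), Rational(1, 2)) = Pow(Rational(85031, 6), Rational(1, 2)) = Mul(Rational(1, 6), Pow(510186, Rational(1, 2)))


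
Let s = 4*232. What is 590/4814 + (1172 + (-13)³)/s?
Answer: -75635/77024 ≈ -0.98197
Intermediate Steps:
s = 928
590/4814 + (1172 + (-13)³)/s = 590/4814 + (1172 + (-13)³)/928 = 590*(1/4814) + (1172 - 2197)*(1/928) = 295/2407 - 1025*1/928 = 295/2407 - 1025/928 = -75635/77024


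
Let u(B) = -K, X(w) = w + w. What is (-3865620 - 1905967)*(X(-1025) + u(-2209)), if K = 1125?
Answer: 18324788725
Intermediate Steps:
X(w) = 2*w
u(B) = -1125 (u(B) = -1*1125 = -1125)
(-3865620 - 1905967)*(X(-1025) + u(-2209)) = (-3865620 - 1905967)*(2*(-1025) - 1125) = -5771587*(-2050 - 1125) = -5771587*(-3175) = 18324788725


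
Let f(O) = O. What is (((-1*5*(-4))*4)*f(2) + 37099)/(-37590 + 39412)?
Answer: 37259/1822 ≈ 20.449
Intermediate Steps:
(((-1*5*(-4))*4)*f(2) + 37099)/(-37590 + 39412) = (((-1*5*(-4))*4)*2 + 37099)/(-37590 + 39412) = ((-5*(-4)*4)*2 + 37099)/1822 = ((20*4)*2 + 37099)*(1/1822) = (80*2 + 37099)*(1/1822) = (160 + 37099)*(1/1822) = 37259*(1/1822) = 37259/1822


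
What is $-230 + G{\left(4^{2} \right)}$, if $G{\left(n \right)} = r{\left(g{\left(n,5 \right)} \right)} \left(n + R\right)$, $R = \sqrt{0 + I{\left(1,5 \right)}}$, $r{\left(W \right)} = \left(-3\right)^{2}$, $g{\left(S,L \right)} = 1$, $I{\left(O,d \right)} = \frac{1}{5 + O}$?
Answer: $-86 + \frac{3 \sqrt{6}}{2} \approx -82.326$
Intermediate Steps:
$r{\left(W \right)} = 9$
$R = \frac{\sqrt{6}}{6}$ ($R = \sqrt{0 + \frac{1}{5 + 1}} = \sqrt{0 + \frac{1}{6}} = \sqrt{\frac{1}{6}} = \frac{\sqrt{6}}{6} \approx 0.40825$)
$G{\left(n \right)} = 9 n + \frac{3 \sqrt{6}}{2}$ ($G{\left(n \right)} = 9 \left(n + \frac{\sqrt{6}}{6}\right) = 9 n + \frac{3 \sqrt{6}}{2}$)
$-230 + G{\left(4^{2} \right)} = -230 + \left(9 \cdot 4^{2} + \frac{3 \sqrt{6}}{2}\right) = -230 + \left(9 \cdot 16 + \frac{3 \sqrt{6}}{2}\right) = -230 + \left(144 + \frac{3 \sqrt{6}}{2}\right) = -86 + \frac{3 \sqrt{6}}{2}$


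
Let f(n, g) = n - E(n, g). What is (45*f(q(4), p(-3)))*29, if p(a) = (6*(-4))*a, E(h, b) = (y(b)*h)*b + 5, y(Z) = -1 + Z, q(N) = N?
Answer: -26685945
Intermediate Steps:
E(h, b) = 5 + b*h*(-1 + b) (E(h, b) = ((-1 + b)*h)*b + 5 = (h*(-1 + b))*b + 5 = b*h*(-1 + b) + 5 = 5 + b*h*(-1 + b))
p(a) = -24*a
f(n, g) = -5 + n - g*n*(-1 + g) (f(n, g) = n - (5 + g*n*(-1 + g)) = n + (-5 - g*n*(-1 + g)) = -5 + n - g*n*(-1 + g))
(45*f(q(4), p(-3)))*29 = (45*(-5 + 4 - 1*(-24*(-3))*4*(-1 - 24*(-3))))*29 = (45*(-5 + 4 - 1*72*4*(-1 + 72)))*29 = (45*(-5 + 4 - 1*72*4*71))*29 = (45*(-5 + 4 - 20448))*29 = (45*(-20449))*29 = -920205*29 = -26685945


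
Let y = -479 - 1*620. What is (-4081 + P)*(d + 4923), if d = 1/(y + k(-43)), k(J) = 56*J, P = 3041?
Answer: -17955558400/3507 ≈ -5.1199e+6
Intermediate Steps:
y = -1099 (y = -479 - 620 = -1099)
d = -1/3507 (d = 1/(-1099 + 56*(-43)) = 1/(-1099 - 2408) = 1/(-3507) = -1/3507 ≈ -0.00028514)
(-4081 + P)*(d + 4923) = (-4081 + 3041)*(-1/3507 + 4923) = -1040*17264960/3507 = -17955558400/3507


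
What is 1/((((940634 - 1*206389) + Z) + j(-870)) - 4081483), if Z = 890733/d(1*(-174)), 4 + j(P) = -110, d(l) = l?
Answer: -58/194443327 ≈ -2.9829e-7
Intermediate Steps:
j(P) = -114 (j(P) = -4 - 110 = -114)
Z = -296911/58 (Z = 890733/((1*(-174))) = 890733/(-174) = 890733*(-1/174) = -296911/58 ≈ -5119.2)
1/((((940634 - 1*206389) + Z) + j(-870)) - 4081483) = 1/((((940634 - 1*206389) - 296911/58) - 114) - 4081483) = 1/((((940634 - 206389) - 296911/58) - 114) - 4081483) = 1/(((734245 - 296911/58) - 114) - 4081483) = 1/((42289299/58 - 114) - 4081483) = 1/(42282687/58 - 4081483) = 1/(-194443327/58) = -58/194443327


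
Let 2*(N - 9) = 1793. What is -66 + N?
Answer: 1679/2 ≈ 839.50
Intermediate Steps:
N = 1811/2 (N = 9 + (½)*1793 = 9 + 1793/2 = 1811/2 ≈ 905.50)
-66 + N = -66 + 1811/2 = 1679/2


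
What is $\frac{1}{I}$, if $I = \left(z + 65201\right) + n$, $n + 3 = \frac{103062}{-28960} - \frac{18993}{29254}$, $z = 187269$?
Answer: $\frac{211798960}{53471356781063} \approx 3.961 \cdot 10^{-6}$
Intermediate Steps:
$n = - \frac{1526650137}{211798960}$ ($n = -3 + \left(\frac{103062}{-28960} - \frac{18993}{29254}\right) = -3 + \left(103062 \left(- \frac{1}{28960}\right) - \frac{18993}{29254}\right) = -3 - \frac{891253257}{211798960} = - \frac{1526650137}{211798960} \approx -7.208$)
$I = \frac{53471356781063}{211798960}$ ($I = \left(187269 + 65201\right) - \frac{1526650137}{211798960} = 252470 - \frac{1526650137}{211798960} = \frac{53471356781063}{211798960} \approx 2.5246 \cdot 10^{5}$)
$\frac{1}{I} = \frac{1}{\frac{53471356781063}{211798960}} = \frac{211798960}{53471356781063}$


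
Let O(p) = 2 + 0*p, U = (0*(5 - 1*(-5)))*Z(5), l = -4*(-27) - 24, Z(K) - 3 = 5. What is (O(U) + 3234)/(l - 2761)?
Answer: -3236/2677 ≈ -1.2088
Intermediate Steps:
Z(K) = 8 (Z(K) = 3 + 5 = 8)
l = 84 (l = 108 - 24 = 84)
U = 0 (U = (0*(5 - 1*(-5)))*8 = (0*(5 + 5))*8 = (0*10)*8 = 0*8 = 0)
O(p) = 2 (O(p) = 2 + 0 = 2)
(O(U) + 3234)/(l - 2761) = (2 + 3234)/(84 - 2761) = 3236/(-2677) = 3236*(-1/2677) = -3236/2677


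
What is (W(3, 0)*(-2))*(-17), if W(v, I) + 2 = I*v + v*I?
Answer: -68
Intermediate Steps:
W(v, I) = -2 + 2*I*v (W(v, I) = -2 + (I*v + v*I) = -2 + (I*v + I*v) = -2 + 2*I*v)
(W(3, 0)*(-2))*(-17) = ((-2 + 2*0*3)*(-2))*(-17) = ((-2 + 0)*(-2))*(-17) = -2*(-2)*(-17) = 4*(-17) = -68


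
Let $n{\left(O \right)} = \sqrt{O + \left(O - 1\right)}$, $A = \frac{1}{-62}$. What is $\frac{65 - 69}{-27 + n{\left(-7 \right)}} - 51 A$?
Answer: $\frac{30}{31} + \frac{i \sqrt{15}}{186} \approx 0.96774 + 0.020822 i$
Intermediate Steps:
$A = - \frac{1}{62} \approx -0.016129$
$n{\left(O \right)} = \sqrt{-1 + 2 O}$ ($n{\left(O \right)} = \sqrt{O + \left(O - 1\right)} = \sqrt{O + \left(-1 + O\right)} = \sqrt{-1 + 2 O}$)
$\frac{65 - 69}{-27 + n{\left(-7 \right)}} - 51 A = \frac{65 - 69}{-27 + \sqrt{-1 + 2 \left(-7\right)}} - - \frac{51}{62} = - \frac{4}{-27 + \sqrt{-1 - 14}} + \frac{51}{62} = - \frac{4}{-27 + \sqrt{-15}} + \frac{51}{62} = - \frac{4}{-27 + i \sqrt{15}} + \frac{51}{62} = \frac{51}{62} - \frac{4}{-27 + i \sqrt{15}}$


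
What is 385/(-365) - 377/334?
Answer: -53239/24382 ≈ -2.1835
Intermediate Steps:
385/(-365) - 377/334 = 385*(-1/365) - 377*1/334 = -77/73 - 377/334 = -53239/24382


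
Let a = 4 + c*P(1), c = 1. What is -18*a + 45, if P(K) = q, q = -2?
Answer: 9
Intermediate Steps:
P(K) = -2
a = 2 (a = 4 + 1*(-2) = 4 - 2 = 2)
-18*a + 45 = -18*2 + 45 = -36 + 45 = 9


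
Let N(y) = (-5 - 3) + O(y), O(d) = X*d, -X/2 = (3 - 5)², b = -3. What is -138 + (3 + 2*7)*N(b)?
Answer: 134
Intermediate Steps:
X = -8 (X = -2*(3 - 5)² = -2*(-2)² = -2*4 = -8)
O(d) = -8*d
N(y) = -8 - 8*y (N(y) = (-5 - 3) - 8*y = -8 - 8*y)
-138 + (3 + 2*7)*N(b) = -138 + (3 + 2*7)*(-8 - 8*(-3)) = -138 + (3 + 14)*(-8 + 24) = -138 + 17*16 = -138 + 272 = 134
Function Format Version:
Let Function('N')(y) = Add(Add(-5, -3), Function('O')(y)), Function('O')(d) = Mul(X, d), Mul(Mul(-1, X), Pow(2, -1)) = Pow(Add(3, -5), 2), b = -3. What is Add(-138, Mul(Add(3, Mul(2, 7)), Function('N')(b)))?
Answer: 134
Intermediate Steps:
X = -8 (X = Mul(-2, Pow(Add(3, -5), 2)) = Mul(-2, Pow(-2, 2)) = Mul(-2, 4) = -8)
Function('O')(d) = Mul(-8, d)
Function('N')(y) = Add(-8, Mul(-8, y)) (Function('N')(y) = Add(Add(-5, -3), Mul(-8, y)) = Add(-8, Mul(-8, y)))
Add(-138, Mul(Add(3, Mul(2, 7)), Function('N')(b))) = Add(-138, Mul(Add(3, Mul(2, 7)), Add(-8, Mul(-8, -3)))) = Add(-138, Mul(Add(3, 14), Add(-8, 24))) = Add(-138, Mul(17, 16)) = Add(-138, 272) = 134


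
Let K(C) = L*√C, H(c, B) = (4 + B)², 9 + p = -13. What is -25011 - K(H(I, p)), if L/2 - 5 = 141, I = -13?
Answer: -30267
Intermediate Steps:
p = -22 (p = -9 - 13 = -22)
L = 292 (L = 10 + 2*141 = 10 + 282 = 292)
K(C) = 292*√C
-25011 - K(H(I, p)) = -25011 - 292*√((4 - 22)²) = -25011 - 292*√((-18)²) = -25011 - 292*√324 = -25011 - 292*18 = -25011 - 1*5256 = -25011 - 5256 = -30267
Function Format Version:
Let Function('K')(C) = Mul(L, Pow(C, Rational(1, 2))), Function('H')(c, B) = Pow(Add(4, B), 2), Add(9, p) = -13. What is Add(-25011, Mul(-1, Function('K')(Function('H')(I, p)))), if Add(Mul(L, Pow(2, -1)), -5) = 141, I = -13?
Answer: -30267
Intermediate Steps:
p = -22 (p = Add(-9, -13) = -22)
L = 292 (L = Add(10, Mul(2, 141)) = Add(10, 282) = 292)
Function('K')(C) = Mul(292, Pow(C, Rational(1, 2)))
Add(-25011, Mul(-1, Function('K')(Function('H')(I, p)))) = Add(-25011, Mul(-1, Mul(292, Pow(Pow(Add(4, -22), 2), Rational(1, 2))))) = Add(-25011, Mul(-1, Mul(292, Pow(Pow(-18, 2), Rational(1, 2))))) = Add(-25011, Mul(-1, Mul(292, Pow(324, Rational(1, 2))))) = Add(-25011, Mul(-1, Mul(292, 18))) = Add(-25011, Mul(-1, 5256)) = Add(-25011, -5256) = -30267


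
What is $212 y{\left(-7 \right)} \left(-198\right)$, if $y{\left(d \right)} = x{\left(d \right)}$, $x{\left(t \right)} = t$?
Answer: $293832$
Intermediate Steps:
$y{\left(d \right)} = d$
$212 y{\left(-7 \right)} \left(-198\right) = 212 \left(-7\right) \left(-198\right) = \left(-1484\right) \left(-198\right) = 293832$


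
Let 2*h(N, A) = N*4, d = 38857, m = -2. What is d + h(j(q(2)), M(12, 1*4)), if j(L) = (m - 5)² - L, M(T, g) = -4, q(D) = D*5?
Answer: 38935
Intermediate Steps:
q(D) = 5*D
j(L) = 49 - L (j(L) = (-2 - 5)² - L = (-7)² - L = 49 - L)
h(N, A) = 2*N (h(N, A) = (N*4)/2 = (4*N)/2 = 2*N)
d + h(j(q(2)), M(12, 1*4)) = 38857 + 2*(49 - 5*2) = 38857 + 2*(49 - 1*10) = 38857 + 2*(49 - 10) = 38857 + 2*39 = 38857 + 78 = 38935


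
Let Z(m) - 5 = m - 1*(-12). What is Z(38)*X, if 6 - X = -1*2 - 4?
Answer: 660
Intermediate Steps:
Z(m) = 17 + m (Z(m) = 5 + (m - 1*(-12)) = 5 + (m + 12) = 5 + (12 + m) = 17 + m)
X = 12 (X = 6 - (-1*2 - 4) = 6 - (-2 - 4) = 6 - 1*(-6) = 6 + 6 = 12)
Z(38)*X = (17 + 38)*12 = 55*12 = 660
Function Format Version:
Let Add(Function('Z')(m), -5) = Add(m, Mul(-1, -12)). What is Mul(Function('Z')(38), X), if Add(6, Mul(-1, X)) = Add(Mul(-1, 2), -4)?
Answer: 660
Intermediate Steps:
Function('Z')(m) = Add(17, m) (Function('Z')(m) = Add(5, Add(m, Mul(-1, -12))) = Add(5, Add(m, 12)) = Add(5, Add(12, m)) = Add(17, m))
X = 12 (X = Add(6, Mul(-1, Add(Mul(-1, 2), -4))) = Add(6, Mul(-1, Add(-2, -4))) = Add(6, Mul(-1, -6)) = Add(6, 6) = 12)
Mul(Function('Z')(38), X) = Mul(Add(17, 38), 12) = Mul(55, 12) = 660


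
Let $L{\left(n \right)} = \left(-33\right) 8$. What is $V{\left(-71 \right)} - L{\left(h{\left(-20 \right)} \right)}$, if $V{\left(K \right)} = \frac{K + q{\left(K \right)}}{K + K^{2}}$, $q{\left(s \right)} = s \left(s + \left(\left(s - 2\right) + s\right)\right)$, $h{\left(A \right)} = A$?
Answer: $\frac{9347}{35} \approx 267.06$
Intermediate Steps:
$L{\left(n \right)} = -264$
$q{\left(s \right)} = s \left(-2 + 3 s\right)$ ($q{\left(s \right)} = s \left(s + \left(\left(-2 + s\right) + s\right)\right) = s \left(s + \left(-2 + 2 s\right)\right) = s \left(-2 + 3 s\right)$)
$V{\left(K \right)} = \frac{K + K \left(-2 + 3 K\right)}{K + K^{2}}$
$V{\left(-71 \right)} - L{\left(h{\left(-20 \right)} \right)} = \frac{-1 + 3 \left(-71\right)}{1 - 71} - -264 = \frac{-1 - 213}{-70} + 264 = \left(- \frac{1}{70}\right) \left(-214\right) + 264 = \frac{107}{35} + 264 = \frac{9347}{35}$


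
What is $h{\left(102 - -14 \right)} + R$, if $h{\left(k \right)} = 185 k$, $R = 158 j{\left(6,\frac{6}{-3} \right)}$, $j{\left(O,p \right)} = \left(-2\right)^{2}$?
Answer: $22092$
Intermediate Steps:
$j{\left(O,p \right)} = 4$
$R = 632$ ($R = 158 \cdot 4 = 632$)
$h{\left(102 - -14 \right)} + R = 185 \left(102 - -14\right) + 632 = 185 \left(102 + 14\right) + 632 = 185 \cdot 116 + 632 = 21460 + 632 = 22092$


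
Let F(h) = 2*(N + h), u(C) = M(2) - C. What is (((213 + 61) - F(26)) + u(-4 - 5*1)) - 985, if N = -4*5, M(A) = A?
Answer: -712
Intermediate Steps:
N = -20
u(C) = 2 - C
F(h) = -40 + 2*h (F(h) = 2*(-20 + h) = -40 + 2*h)
(((213 + 61) - F(26)) + u(-4 - 5*1)) - 985 = (((213 + 61) - (-40 + 2*26)) + (2 - (-4 - 5*1))) - 985 = ((274 - (-40 + 52)) + (2 - (-4 - 5))) - 985 = ((274 - 1*12) + (2 - 1*(-9))) - 985 = ((274 - 12) + (2 + 9)) - 985 = (262 + 11) - 985 = 273 - 985 = -712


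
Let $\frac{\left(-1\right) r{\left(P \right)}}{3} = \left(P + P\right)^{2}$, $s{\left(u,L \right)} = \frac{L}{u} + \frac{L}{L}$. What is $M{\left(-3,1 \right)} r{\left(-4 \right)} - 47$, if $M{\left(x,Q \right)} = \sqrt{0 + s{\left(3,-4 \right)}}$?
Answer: $-47 - 64 i \sqrt{3} \approx -47.0 - 110.85 i$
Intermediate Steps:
$s{\left(u,L \right)} = 1 + \frac{L}{u}$ ($s{\left(u,L \right)} = \frac{L}{u} + 1 = 1 + \frac{L}{u}$)
$M{\left(x,Q \right)} = \frac{i \sqrt{3}}{3}$ ($M{\left(x,Q \right)} = \sqrt{0 + \frac{-4 + 3}{3}} = \sqrt{0 + \frac{1}{3} \left(-1\right)} = \sqrt{0 - \frac{1}{3}} = \sqrt{- \frac{1}{3}} = \frac{i \sqrt{3}}{3}$)
$r{\left(P \right)} = - 12 P^{2}$ ($r{\left(P \right)} = - 3 \left(P + P\right)^{2} = - 3 \left(2 P\right)^{2} = - 3 \cdot 4 P^{2} = - 12 P^{2}$)
$M{\left(-3,1 \right)} r{\left(-4 \right)} - 47 = \frac{i \sqrt{3}}{3} \left(- 12 \left(-4\right)^{2}\right) - 47 = \frac{i \sqrt{3}}{3} \left(\left(-12\right) 16\right) - 47 = \frac{i \sqrt{3}}{3} \left(-192\right) - 47 = - 64 i \sqrt{3} - 47 = -47 - 64 i \sqrt{3}$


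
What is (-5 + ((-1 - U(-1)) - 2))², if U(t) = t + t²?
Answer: 64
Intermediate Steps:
(-5 + ((-1 - U(-1)) - 2))² = (-5 + ((-1 - (-1)*(1 - 1)) - 2))² = (-5 + ((-1 - (-1)*0) - 2))² = (-5 + ((-1 - 1*0) - 2))² = (-5 + ((-1 + 0) - 2))² = (-5 + (-1 - 2))² = (-5 - 3)² = (-8)² = 64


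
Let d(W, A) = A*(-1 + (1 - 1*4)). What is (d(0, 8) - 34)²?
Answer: 4356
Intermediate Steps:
d(W, A) = -4*A (d(W, A) = A*(-1 + (1 - 4)) = A*(-1 - 3) = A*(-4) = -4*A)
(d(0, 8) - 34)² = (-4*8 - 34)² = (-32 - 34)² = (-66)² = 4356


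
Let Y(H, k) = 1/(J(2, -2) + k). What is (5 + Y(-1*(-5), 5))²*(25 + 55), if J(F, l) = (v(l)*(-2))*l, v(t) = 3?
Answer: 591680/289 ≈ 2047.3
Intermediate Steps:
J(F, l) = -6*l (J(F, l) = (3*(-2))*l = -6*l)
Y(H, k) = 1/(12 + k) (Y(H, k) = 1/(-6*(-2) + k) = 1/(12 + k))
(5 + Y(-1*(-5), 5))²*(25 + 55) = (5 + 1/(12 + 5))²*(25 + 55) = (5 + 1/17)²*80 = (86/17)²*80 = (7396/289)*80 = 591680/289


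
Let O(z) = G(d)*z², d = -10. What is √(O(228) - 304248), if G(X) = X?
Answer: 2*I*√206022 ≈ 907.79*I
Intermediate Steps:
O(z) = -10*z²
√(O(228) - 304248) = √(-10*228² - 304248) = √(-10*51984 - 304248) = √(-519840 - 304248) = √(-824088) = 2*I*√206022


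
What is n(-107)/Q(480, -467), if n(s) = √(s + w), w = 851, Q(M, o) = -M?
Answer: -√186/240 ≈ -0.056826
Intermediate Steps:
n(s) = √(851 + s) (n(s) = √(s + 851) = √(851 + s))
n(-107)/Q(480, -467) = √(851 - 107)/((-1*480)) = √744/(-480) = (2*√186)*(-1/480) = -√186/240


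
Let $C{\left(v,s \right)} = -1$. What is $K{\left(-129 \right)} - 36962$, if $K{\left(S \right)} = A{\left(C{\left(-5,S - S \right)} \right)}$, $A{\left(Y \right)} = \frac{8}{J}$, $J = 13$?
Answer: $- \frac{480498}{13} \approx -36961.0$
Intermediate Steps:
$A{\left(Y \right)} = \frac{8}{13}$
$K{\left(S \right)} = \frac{8}{13}$
$K{\left(-129 \right)} - 36962 = \frac{8}{13} - 36962 = - \frac{480498}{13}$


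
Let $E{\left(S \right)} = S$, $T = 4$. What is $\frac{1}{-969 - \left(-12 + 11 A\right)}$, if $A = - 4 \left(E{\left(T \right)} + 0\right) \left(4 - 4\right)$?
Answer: $- \frac{1}{957} \approx -0.0010449$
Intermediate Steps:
$A = 0$ ($A = - 4 \left(4 + 0\right) \left(4 - 4\right) = - 4 \cdot 4 \cdot 0 = \left(-4\right) 0 = 0$)
$\frac{1}{-969 - \left(-12 + 11 A\right)} = \frac{1}{-969 + \left(\left(-11\right) 0 + 12\right)} = \frac{1}{-969 + \left(0 + 12\right)} = \frac{1}{-969 + 12} = \frac{1}{-957} = - \frac{1}{957}$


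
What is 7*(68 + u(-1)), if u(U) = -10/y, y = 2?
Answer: 441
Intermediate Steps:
u(U) = -5 (u(U) = -10/2 = -10*1/2 = -5)
7*(68 + u(-1)) = 7*(68 - 5) = 7*63 = 441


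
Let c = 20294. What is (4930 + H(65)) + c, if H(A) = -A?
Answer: 25159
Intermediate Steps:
(4930 + H(65)) + c = (4930 - 1*65) + 20294 = (4930 - 65) + 20294 = 4865 + 20294 = 25159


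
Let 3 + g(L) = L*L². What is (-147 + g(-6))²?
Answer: 133956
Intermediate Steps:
g(L) = -3 + L³ (g(L) = -3 + L*L² = -3 + L³)
(-147 + g(-6))² = (-147 + (-3 + (-6)³))² = (-147 + (-3 - 216))² = (-147 - 219)² = (-366)² = 133956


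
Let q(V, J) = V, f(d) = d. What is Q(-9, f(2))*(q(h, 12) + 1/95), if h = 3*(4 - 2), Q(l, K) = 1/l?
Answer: -571/855 ≈ -0.66784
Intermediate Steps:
h = 6 (h = 3*2 = 6)
Q(-9, f(2))*(q(h, 12) + 1/95) = (6 + 1/95)/(-9) = -(6 + 1/95)/9 = -⅑*571/95 = -571/855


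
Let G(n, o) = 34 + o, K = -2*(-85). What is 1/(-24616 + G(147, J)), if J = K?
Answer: -1/24412 ≈ -4.0963e-5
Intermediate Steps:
K = 170
J = 170
1/(-24616 + G(147, J)) = 1/(-24616 + (34 + 170)) = 1/(-24616 + 204) = 1/(-24412) = -1/24412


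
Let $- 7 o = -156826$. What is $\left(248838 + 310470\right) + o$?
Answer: $\frac{4071982}{7} \approx 5.8171 \cdot 10^{5}$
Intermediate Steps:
$o = \frac{156826}{7}$ ($o = \left(- \frac{1}{7}\right) \left(-156826\right) = \frac{156826}{7} \approx 22404.0$)
$\left(248838 + 310470\right) + o = \left(248838 + 310470\right) + \frac{156826}{7} = 559308 + \frac{156826}{7} = \frac{4071982}{7}$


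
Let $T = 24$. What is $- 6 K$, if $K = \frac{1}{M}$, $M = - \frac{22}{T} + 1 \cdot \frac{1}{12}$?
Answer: $\frac{36}{5} \approx 7.2$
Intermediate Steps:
$M = - \frac{5}{6}$ ($M = - \frac{22}{24} + 1 \cdot \frac{1}{12} = \left(-22\right) \frac{1}{24} + 1 \cdot \frac{1}{12} = - \frac{11}{12} + \frac{1}{12} = - \frac{5}{6} \approx -0.83333$)
$K = - \frac{6}{5}$ ($K = \frac{1}{- \frac{5}{6}} = - \frac{6}{5} \approx -1.2$)
$- 6 K = \left(-6\right) \left(- \frac{6}{5}\right) = \frac{36}{5}$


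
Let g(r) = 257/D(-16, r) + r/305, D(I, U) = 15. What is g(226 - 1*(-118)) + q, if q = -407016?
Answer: -372402931/915 ≈ -4.0700e+5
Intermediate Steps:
g(r) = 257/15 + r/305
g(226 - 1*(-118)) + q = (257/15 + (226 - 1*(-118))/305) - 407016 = (257/15 + (226 + 118)/305) - 407016 = (257/15 + (1/305)*344) - 407016 = (257/15 + 344/305) - 407016 = 16709/915 - 407016 = -372402931/915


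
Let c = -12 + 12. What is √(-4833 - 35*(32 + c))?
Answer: I*√5953 ≈ 77.156*I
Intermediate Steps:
c = 0
√(-4833 - 35*(32 + c)) = √(-4833 - 35*(32 + 0)) = √(-4833 - 35*32) = √(-4833 - 1120) = √(-5953) = I*√5953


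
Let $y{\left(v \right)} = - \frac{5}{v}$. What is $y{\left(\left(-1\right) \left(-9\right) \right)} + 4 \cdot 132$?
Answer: $\frac{4747}{9} \approx 527.44$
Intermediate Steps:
$y{\left(\left(-1\right) \left(-9\right) \right)} + 4 \cdot 132 = - \frac{5}{\left(-1\right) \left(-9\right)} + 4 \cdot 132 = - \frac{5}{9} + 528 = \frac{4747}{9}$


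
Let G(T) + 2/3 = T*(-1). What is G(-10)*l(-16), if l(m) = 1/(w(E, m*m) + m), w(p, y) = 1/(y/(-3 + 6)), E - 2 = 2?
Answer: -7168/12279 ≈ -0.58376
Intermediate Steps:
G(T) = -2/3 - T (G(T) = -2/3 + T*(-1) = -2/3 - T)
E = 4 (E = 2 + 2 = 4)
w(p, y) = 3/y (w(p, y) = 1/(y/3) = 1*(3/y) = 3/y)
l(m) = 1/(m + 3/m**2) (l(m) = 1/(3/((m*m)) + m) = 1/(3/(m**2) + m) = 1/(3/m**2 + m) = 1/(m + 3/m**2))
G(-10)*l(-16) = (-2/3 - 1*(-10))*((-16)**2/(3 + (-16)**3)) = (-2/3 + 10)*(256/(3 - 4096)) = 28*(256/(-4093))/3 = 28*(256*(-1/4093))/3 = (28/3)*(-256/4093) = -7168/12279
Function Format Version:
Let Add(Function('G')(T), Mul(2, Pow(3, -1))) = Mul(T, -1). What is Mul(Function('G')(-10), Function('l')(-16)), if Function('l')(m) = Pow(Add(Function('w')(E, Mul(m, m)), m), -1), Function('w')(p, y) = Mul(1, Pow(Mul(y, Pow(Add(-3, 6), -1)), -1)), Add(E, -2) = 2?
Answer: Rational(-7168, 12279) ≈ -0.58376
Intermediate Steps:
Function('G')(T) = Add(Rational(-2, 3), Mul(-1, T)) (Function('G')(T) = Add(Rational(-2, 3), Mul(T, -1)) = Add(Rational(-2, 3), Mul(-1, T)))
E = 4 (E = Add(2, 2) = 4)
Function('w')(p, y) = Mul(3, Pow(y, -1)) (Function('w')(p, y) = Mul(1, Pow(Mul(y, Pow(3, -1)), -1)) = Mul(1, Pow(Mul(y, Rational(1, 3)), -1)) = Mul(1, Pow(Mul(Rational(1, 3), y), -1)) = Mul(1, Mul(3, Pow(y, -1))) = Mul(3, Pow(y, -1)))
Function('l')(m) = Pow(Add(m, Mul(3, Pow(m, -2))), -1) (Function('l')(m) = Pow(Add(Mul(3, Pow(Mul(m, m), -1)), m), -1) = Pow(Add(Mul(3, Pow(Pow(m, 2), -1)), m), -1) = Pow(Add(Mul(3, Pow(m, -2)), m), -1) = Pow(Add(m, Mul(3, Pow(m, -2))), -1))
Mul(Function('G')(-10), Function('l')(-16)) = Mul(Add(Rational(-2, 3), Mul(-1, -10)), Mul(Pow(-16, 2), Pow(Add(3, Pow(-16, 3)), -1))) = Mul(Add(Rational(-2, 3), 10), Mul(256, Pow(Add(3, -4096), -1))) = Mul(Rational(28, 3), Mul(256, Pow(-4093, -1))) = Mul(Rational(28, 3), Mul(256, Rational(-1, 4093))) = Mul(Rational(28, 3), Rational(-256, 4093)) = Rational(-7168, 12279)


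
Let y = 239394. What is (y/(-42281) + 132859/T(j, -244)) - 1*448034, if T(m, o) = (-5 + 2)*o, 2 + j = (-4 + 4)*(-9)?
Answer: -13861072130557/30949692 ≈ -4.4786e+5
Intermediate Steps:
j = -2 (j = -2 + (-4 + 4)*(-9) = -2 + 0*(-9) = -2 + 0 = -2)
T(m, o) = -3*o
(y/(-42281) + 132859/T(j, -244)) - 1*448034 = (239394/(-42281) + 132859/((-3*(-244)))) - 1*448034 = (239394*(-1/42281) + 132859/732) - 448034 = (-239394/42281 + 132859*(1/732)) - 448034 = (-239394/42281 + 132859/732) - 448034 = 5442174971/30949692 - 448034 = -13861072130557/30949692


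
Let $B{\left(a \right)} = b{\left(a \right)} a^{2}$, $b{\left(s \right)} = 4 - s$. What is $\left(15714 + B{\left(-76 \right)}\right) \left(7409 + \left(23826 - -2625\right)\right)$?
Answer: $16178104840$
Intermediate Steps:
$B{\left(a \right)} = a^{2} \left(4 - a\right)$ ($B{\left(a \right)} = \left(4 - a\right) a^{2} = a^{2} \left(4 - a\right)$)
$\left(15714 + B{\left(-76 \right)}\right) \left(7409 + \left(23826 - -2625\right)\right) = \left(15714 + \left(-76\right)^{2} \left(4 - -76\right)\right) \left(7409 + \left(23826 - -2625\right)\right) = \left(15714 + 5776 \left(4 + 76\right)\right) \left(7409 + \left(23826 + 2625\right)\right) = \left(15714 + 5776 \cdot 80\right) \left(7409 + 26451\right) = \left(15714 + 462080\right) 33860 = 477794 \cdot 33860 = 16178104840$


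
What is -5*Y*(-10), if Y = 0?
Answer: 0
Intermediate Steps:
-5*Y*(-10) = -5*0*(-10) = 0*(-10) = 0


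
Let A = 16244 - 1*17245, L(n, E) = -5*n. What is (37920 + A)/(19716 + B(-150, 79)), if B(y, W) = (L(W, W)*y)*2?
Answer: 36919/138216 ≈ 0.26711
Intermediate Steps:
B(y, W) = -10*W*y (B(y, W) = ((-5*W)*y)*2 = -5*W*y*2 = -10*W*y)
A = -1001 (A = 16244 - 17245 = -1001)
(37920 + A)/(19716 + B(-150, 79)) = (37920 - 1001)/(19716 - 10*79*(-150)) = 36919/(19716 + 118500) = 36919/138216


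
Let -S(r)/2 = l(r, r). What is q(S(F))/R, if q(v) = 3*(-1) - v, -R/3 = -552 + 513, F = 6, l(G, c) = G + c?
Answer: 7/39 ≈ 0.17949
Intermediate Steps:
S(r) = -4*r (S(r) = -2*(r + r) = -4*r)
R = 117 (R = -3*(-552 + 513) = -3*(-39) = 117)
q(v) = -3 - v
q(S(F))/R = (-3 - (-4)*6)/117 = (-3 - 1*(-24))*(1/117) = (-3 + 24)*(1/117) = 21*(1/117) = 7/39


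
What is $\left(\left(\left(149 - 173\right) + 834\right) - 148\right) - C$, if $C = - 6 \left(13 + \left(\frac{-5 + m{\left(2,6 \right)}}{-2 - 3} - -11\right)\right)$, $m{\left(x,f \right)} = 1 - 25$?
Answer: $\frac{4204}{5} \approx 840.8$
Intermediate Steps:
$m{\left(x,f \right)} = -24$ ($m{\left(x,f \right)} = 1 - 25 = -24$)
$C = - \frac{894}{5}$ ($C = - 6 \left(13 + \left(\frac{-5 - 24}{-2 - 3} - -11\right)\right) = - 6 \left(13 + \left(- \frac{29}{-5} + 11\right)\right) = - 6 \left(13 + \left(\left(-29\right) \left(- \frac{1}{5}\right) + 11\right)\right) = - 6 \left(13 + \left(\frac{29}{5} + 11\right)\right) = - 6 \left(13 + \frac{84}{5}\right) = \left(-6\right) \frac{149}{5} = - \frac{894}{5} \approx -178.8$)
$\left(\left(\left(149 - 173\right) + 834\right) - 148\right) - C = \left(\left(\left(149 - 173\right) + 834\right) - 148\right) - - \frac{894}{5} = \left(\left(\left(149 - 173\right) + 834\right) - 148\right) + \frac{894}{5} = \left(\left(-24 + 834\right) - 148\right) + \frac{894}{5} = \left(810 - 148\right) + \frac{894}{5} = 662 + \frac{894}{5} = \frac{4204}{5}$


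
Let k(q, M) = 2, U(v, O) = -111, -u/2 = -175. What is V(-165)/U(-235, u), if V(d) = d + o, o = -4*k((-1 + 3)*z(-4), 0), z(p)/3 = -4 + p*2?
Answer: 173/111 ≈ 1.5586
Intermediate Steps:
u = 350 (u = -2*(-175) = 350)
z(p) = -12 + 6*p (z(p) = 3*(-4 + p*2) = 3*(-4 + 2*p) = -12 + 6*p)
o = -8 (o = -4*2 = -8)
V(d) = -8 + d (V(d) = d - 8 = -8 + d)
V(-165)/U(-235, u) = (-8 - 165)/(-111) = -173*(-1/111) = 173/111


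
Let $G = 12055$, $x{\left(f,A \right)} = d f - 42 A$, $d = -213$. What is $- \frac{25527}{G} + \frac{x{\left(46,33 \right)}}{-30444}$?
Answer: $- \frac{53526739}{30583535} \approx -1.7502$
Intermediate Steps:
$x{\left(f,A \right)} = - 213 f - 42 A$
$- \frac{25527}{G} + \frac{x{\left(46,33 \right)}}{-30444} = - \frac{25527}{12055} + \frac{\left(-213\right) 46 - 1386}{-30444} = \left(-25527\right) \frac{1}{12055} + \left(-9798 - 1386\right) \left(- \frac{1}{30444}\right) = - \frac{25527}{12055} - - \frac{932}{2537} = - \frac{25527}{12055} + \frac{932}{2537} = - \frac{53526739}{30583535}$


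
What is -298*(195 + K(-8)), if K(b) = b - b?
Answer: -58110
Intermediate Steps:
K(b) = 0
-298*(195 + K(-8)) = -298*(195 + 0) = -298*195 = -58110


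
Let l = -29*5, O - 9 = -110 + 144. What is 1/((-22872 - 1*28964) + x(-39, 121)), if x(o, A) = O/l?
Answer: -145/7516263 ≈ -1.9292e-5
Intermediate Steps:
O = 43 (O = 9 + (-110 + 144) = 9 + 34 = 43)
l = -145
x(o, A) = -43/145 (x(o, A) = 43/(-145) = 43*(-1/145) = -43/145)
1/((-22872 - 1*28964) + x(-39, 121)) = 1/((-22872 - 1*28964) - 43/145) = 1/((-22872 - 28964) - 43/145) = 1/(-51836 - 43/145) = 1/(-7516263/145) = -145/7516263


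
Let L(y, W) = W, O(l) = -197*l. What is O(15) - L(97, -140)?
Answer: -2815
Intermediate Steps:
O(15) - L(97, -140) = -197*15 - 1*(-140) = -2955 + 140 = -2815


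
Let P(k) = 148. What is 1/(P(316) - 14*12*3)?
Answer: -1/356 ≈ -0.0028090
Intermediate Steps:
1/(P(316) - 14*12*3) = 1/(148 - 14*12*3) = 1/(148 - 168*3) = 1/(148 - 504) = 1/(-356) = -1/356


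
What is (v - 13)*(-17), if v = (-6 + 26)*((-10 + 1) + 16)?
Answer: -2159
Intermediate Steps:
v = 140 (v = 20*(-9 + 16) = 20*7 = 140)
(v - 13)*(-17) = (140 - 13)*(-17) = 127*(-17) = -2159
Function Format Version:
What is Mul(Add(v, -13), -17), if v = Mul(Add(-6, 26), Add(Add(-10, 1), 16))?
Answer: -2159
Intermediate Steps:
v = 140 (v = Mul(20, Add(-9, 16)) = Mul(20, 7) = 140)
Mul(Add(v, -13), -17) = Mul(Add(140, -13), -17) = Mul(127, -17) = -2159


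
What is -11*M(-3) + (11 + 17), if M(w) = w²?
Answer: -71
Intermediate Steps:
-11*M(-3) + (11 + 17) = -11*(-3)² + (11 + 17) = -11*9 + 28 = -99 + 28 = -71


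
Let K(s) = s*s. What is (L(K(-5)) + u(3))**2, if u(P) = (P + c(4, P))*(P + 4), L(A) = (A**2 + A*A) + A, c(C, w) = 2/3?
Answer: 15225604/9 ≈ 1.6917e+6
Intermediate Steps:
K(s) = s**2
c(C, w) = 2/3 (c(C, w) = 2*(1/3) = 2/3)
L(A) = A + 2*A**2 (L(A) = (A**2 + A**2) + A = 2*A**2 + A = A + 2*A**2)
u(P) = (4 + P)*(2/3 + P) (u(P) = (P + 2/3)*(P + 4) = (2/3 + P)*(4 + P) = (4 + P)*(2/3 + P))
(L(K(-5)) + u(3))**2 = ((-5)**2*(1 + 2*(-5)**2) + (8/3 + 3**2 + (14/3)*3))**2 = (25*(1 + 2*25) + (8/3 + 9 + 14))**2 = (25*(1 + 50) + 77/3)**2 = (25*51 + 77/3)**2 = (1275 + 77/3)**2 = (3902/3)**2 = 15225604/9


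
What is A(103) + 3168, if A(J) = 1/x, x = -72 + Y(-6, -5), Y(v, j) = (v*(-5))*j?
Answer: 703295/222 ≈ 3168.0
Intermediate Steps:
Y(v, j) = -5*j*v (Y(v, j) = (-5*v)*j = -5*j*v)
x = -222 (x = -72 - 5*(-5)*(-6) = -72 - 150 = -222)
A(J) = -1/222 (A(J) = 1/(-222) = -1/222)
A(103) + 3168 = -1/222 + 3168 = 703295/222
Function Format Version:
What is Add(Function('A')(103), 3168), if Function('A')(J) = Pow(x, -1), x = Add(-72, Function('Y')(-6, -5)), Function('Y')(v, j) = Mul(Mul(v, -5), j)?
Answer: Rational(703295, 222) ≈ 3168.0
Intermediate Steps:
Function('Y')(v, j) = Mul(-5, j, v) (Function('Y')(v, j) = Mul(Mul(-5, v), j) = Mul(-5, j, v))
x = -222 (x = Add(-72, Mul(-5, -5, -6)) = Add(-72, -150) = -222)
Function('A')(J) = Rational(-1, 222) (Function('A')(J) = Pow(-222, -1) = Rational(-1, 222))
Add(Function('A')(103), 3168) = Add(Rational(-1, 222), 3168) = Rational(703295, 222)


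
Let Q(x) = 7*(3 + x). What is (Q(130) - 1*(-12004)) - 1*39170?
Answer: -26235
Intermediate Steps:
Q(x) = 21 + 7*x
(Q(130) - 1*(-12004)) - 1*39170 = ((21 + 7*130) - 1*(-12004)) - 1*39170 = ((21 + 910) + 12004) - 39170 = (931 + 12004) - 39170 = 12935 - 39170 = -26235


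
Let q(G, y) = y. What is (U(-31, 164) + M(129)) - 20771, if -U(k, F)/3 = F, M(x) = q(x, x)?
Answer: -21134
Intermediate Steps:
M(x) = x
U(k, F) = -3*F
(U(-31, 164) + M(129)) - 20771 = (-3*164 + 129) - 20771 = (-492 + 129) - 20771 = -363 - 20771 = -21134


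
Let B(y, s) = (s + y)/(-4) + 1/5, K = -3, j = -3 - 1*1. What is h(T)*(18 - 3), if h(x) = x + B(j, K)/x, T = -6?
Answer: -759/8 ≈ -94.875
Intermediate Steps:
j = -4 (j = -3 - 1 = -4)
B(y, s) = ⅕ - s/4 - y/4 (B(y, s) = (s + y)*(-¼) + 1*(⅕) = (-s/4 - y/4) + ⅕ = ⅕ - s/4 - y/4)
h(x) = x + 39/(20*x) (h(x) = x + (⅕ - ¼*(-3) - ¼*(-4))/x = x + (⅕ + ¾ + 1)/x = x + 39/(20*x))
h(T)*(18 - 3) = (-6 + (39/20)/(-6))*(18 - 3) = (-6 + (39/20)*(-⅙))*15 = (-6 - 13/40)*15 = -253/40*15 = -759/8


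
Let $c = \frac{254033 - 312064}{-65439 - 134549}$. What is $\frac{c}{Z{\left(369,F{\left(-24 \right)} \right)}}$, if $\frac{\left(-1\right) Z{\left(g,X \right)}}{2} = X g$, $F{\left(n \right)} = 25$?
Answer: $- \frac{58031}{3689778600} \approx -1.5728 \cdot 10^{-5}$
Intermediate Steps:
$Z{\left(g,X \right)} = - 2 X g$
$c = \frac{58031}{199988}$ ($c = - \frac{58031}{-199988} = \left(-58031\right) \left(- \frac{1}{199988}\right) = \frac{58031}{199988} \approx 0.29017$)
$\frac{c}{Z{\left(369,F{\left(-24 \right)} \right)}} = \frac{58031}{199988 \left(\left(-2\right) 25 \cdot 369\right)} = \frac{58031}{199988 \left(-18450\right)} = \frac{58031}{199988} \left(- \frac{1}{18450}\right) = - \frac{58031}{3689778600}$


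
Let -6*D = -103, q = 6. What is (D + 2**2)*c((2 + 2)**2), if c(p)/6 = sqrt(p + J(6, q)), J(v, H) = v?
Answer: 127*sqrt(22) ≈ 595.68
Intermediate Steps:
c(p) = 6*sqrt(6 + p) (c(p) = 6*sqrt(p + 6) = 6*sqrt(6 + p))
D = 103/6 (D = -1/6*(-103) = 103/6 ≈ 17.167)
(D + 2**2)*c((2 + 2)**2) = (103/6 + 2**2)*(6*sqrt(6 + (2 + 2)**2)) = (103/6 + 4)*(6*sqrt(6 + 4**2)) = 127*(6*sqrt(6 + 16))/6 = 127*(6*sqrt(22))/6 = 127*sqrt(22)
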